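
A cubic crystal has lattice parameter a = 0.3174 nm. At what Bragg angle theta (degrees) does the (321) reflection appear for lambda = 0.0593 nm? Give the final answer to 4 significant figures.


d = a / sqrt(h^2+k^2+l^2)
d = 0.3174 / sqrt(14) = 0.0848287 nm
lambda = 2*d*sin(theta)  =>  sin(theta) = lambda / (2*d)
sin(theta) = 0.0593 / (2 * 0.0848287) = 0.349528
theta = 20.46 deg


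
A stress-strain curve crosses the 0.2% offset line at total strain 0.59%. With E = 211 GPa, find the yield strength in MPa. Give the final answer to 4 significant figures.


Offset strain = 0.002
Elastic strain at yield = total_strain - offset = 5.9e-03 - 0.002 = 3.9e-03
sigma_y = E * elastic_strain = 211000 * 3.9e-03
sigma_y = 822.9 MPa


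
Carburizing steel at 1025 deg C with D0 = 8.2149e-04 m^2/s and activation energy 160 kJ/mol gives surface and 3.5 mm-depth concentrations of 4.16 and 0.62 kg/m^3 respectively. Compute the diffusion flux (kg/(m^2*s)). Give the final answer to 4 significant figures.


Step 1: D = D0 * exp(-Qd/(R*T))
T = 1025 + 273.15 = 1298.15 K
D = 8.2149e-04 * exp(-160e3 / (8.314 * 1298.15)) = 2.99453e-10 m^2/s
Step 2: J = D * (C1 - C2) / dx
J = 2.99453e-10 * (4.16 - 0.62) / 3.5e-03
J = 3.029e-07 kg/(m^2*s)


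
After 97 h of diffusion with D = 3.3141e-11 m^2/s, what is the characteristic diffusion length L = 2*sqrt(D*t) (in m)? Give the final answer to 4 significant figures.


t = 97 hr = 349200 s
Diffusion length = 2*sqrt(D*t)
= 2*sqrt(3.3141e-11 * 349200)
= 6.804e-03 m


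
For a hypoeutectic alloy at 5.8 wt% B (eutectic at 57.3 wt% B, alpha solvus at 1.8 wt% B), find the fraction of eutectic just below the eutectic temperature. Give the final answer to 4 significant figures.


f_primary = (C_e - C0) / (C_e - C_alpha_max)
f_primary = (57.3 - 5.8) / (57.3 - 1.8)
f_primary = 0.927928
f_eutectic = 1 - 0.927928 = 0.07207


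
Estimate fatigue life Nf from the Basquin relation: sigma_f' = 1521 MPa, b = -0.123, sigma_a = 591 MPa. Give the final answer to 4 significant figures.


sigma_a = sigma_f' * (2*Nf)^b
2*Nf = (sigma_a / sigma_f')^(1/b)
2*Nf = (591 / 1521)^(1/-0.123)
2*Nf = 2176.39
Nf = 1088 cycles


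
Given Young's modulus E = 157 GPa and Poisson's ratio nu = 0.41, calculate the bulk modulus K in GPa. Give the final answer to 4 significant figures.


K = E / (3*(1-2*nu))
K = 157 / (3*(1-2*0.41))
K = 290.7 GPa


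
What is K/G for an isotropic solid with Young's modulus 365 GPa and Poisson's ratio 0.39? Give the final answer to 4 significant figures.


G = E / (2*(1+nu))
G = 365 / (2*(1+0.39)) = 131.295 GPa
K = E / (3*(1-2*nu))
K = 365 / (3*(1-2*0.39)) = 553.03 GPa
K/G = 553.03 / 131.295 = 4.212


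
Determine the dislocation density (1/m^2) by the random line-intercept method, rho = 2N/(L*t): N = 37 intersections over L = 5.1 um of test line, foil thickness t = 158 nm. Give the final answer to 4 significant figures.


rho = 2N / (L * t)
L = 5.1 um = 5.1e-06 m, t = 158 nm = 1.58e-07 m
rho = 2 * 37 / (5.1e-06 * 1.58e-07)
rho = 9.183e+13 1/m^2


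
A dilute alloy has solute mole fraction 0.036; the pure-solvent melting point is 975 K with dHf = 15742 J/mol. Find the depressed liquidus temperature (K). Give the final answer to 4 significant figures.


dT = R*Tm^2*x / dHf
dT = 8.314 * 975^2 * 0.036 / 15742
dT = 18.0743 K
T_new = 975 - 18.0743 = 956.9 K


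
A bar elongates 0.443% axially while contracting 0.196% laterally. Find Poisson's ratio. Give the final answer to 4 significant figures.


nu = -epsilon_lat / epsilon_axial
Lateral strain is contraction (negative), so using magnitudes:
nu = 0.196 / 0.443
nu = 0.4424


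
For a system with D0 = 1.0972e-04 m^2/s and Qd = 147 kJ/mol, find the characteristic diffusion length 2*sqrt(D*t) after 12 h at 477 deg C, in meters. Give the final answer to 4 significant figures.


Step 1: D = D0 * exp(-Qd/(R*T))
T = 750.15 K
D = 1.0972e-04 * exp(-147e3 / (8.314 * 750.15)) = 6.36757e-15 m^2/s
Step 2: L = 2*sqrt(D*t)
t = 12 h = 43200 s
L = 2*sqrt(6.36757e-15 * 43200) = 3.317e-05 m


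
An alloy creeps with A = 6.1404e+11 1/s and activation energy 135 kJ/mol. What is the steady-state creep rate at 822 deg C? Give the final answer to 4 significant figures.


rate = A * exp(-Q / (R*T))
T = 822 + 273.15 = 1095.15 K
rate = 6.1404e+11 * exp(-135e3 / (8.314 * 1095.15))
rate = 223300 1/s


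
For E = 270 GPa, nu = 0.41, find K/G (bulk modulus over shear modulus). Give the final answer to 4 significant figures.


G = E / (2*(1+nu))
G = 270 / (2*(1+0.41)) = 95.7447 GPa
K = E / (3*(1-2*nu))
K = 270 / (3*(1-2*0.41)) = 500 GPa
K/G = 500 / 95.7447 = 5.222


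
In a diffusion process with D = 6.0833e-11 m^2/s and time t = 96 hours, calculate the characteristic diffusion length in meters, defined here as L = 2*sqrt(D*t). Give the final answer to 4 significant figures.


t = 96 hr = 345600 s
Diffusion length = 2*sqrt(D*t)
= 2*sqrt(6.0833e-11 * 345600)
= 9.17e-03 m


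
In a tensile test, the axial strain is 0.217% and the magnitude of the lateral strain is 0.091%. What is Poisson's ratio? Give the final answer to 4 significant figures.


nu = -epsilon_lat / epsilon_axial
Lateral strain is contraction (negative), so using magnitudes:
nu = 0.091 / 0.217
nu = 0.4194


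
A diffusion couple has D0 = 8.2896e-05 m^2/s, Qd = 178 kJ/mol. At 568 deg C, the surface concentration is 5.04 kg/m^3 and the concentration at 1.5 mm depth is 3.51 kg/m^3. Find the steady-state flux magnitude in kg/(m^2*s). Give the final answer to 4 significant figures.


Step 1: D = D0 * exp(-Qd/(R*T))
T = 568 + 273.15 = 841.15 K
D = 8.2896e-05 * exp(-178e3 / (8.314 * 841.15)) = 7.31979e-16 m^2/s
Step 2: J = D * (C1 - C2) / dx
J = 7.31979e-16 * (5.04 - 3.51) / 1.5e-03
J = 7.466e-13 kg/(m^2*s)


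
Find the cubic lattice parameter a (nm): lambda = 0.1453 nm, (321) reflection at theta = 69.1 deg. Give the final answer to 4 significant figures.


d = lambda / (2*sin(theta))
d = 0.1453 / (2*sin(69.1 deg))
d = 0.0777667 nm
a = d * sqrt(h^2+k^2+l^2) = 0.0777667 * sqrt(14)
a = 0.291 nm


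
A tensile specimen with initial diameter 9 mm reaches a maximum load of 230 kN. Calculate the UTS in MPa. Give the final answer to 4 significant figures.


A0 = pi*(d/2)^2 = pi*(9/2)^2 = 63.6173 mm^2
UTS = F_max / A0 = 230*1000 / 63.6173
UTS = 3615 MPa


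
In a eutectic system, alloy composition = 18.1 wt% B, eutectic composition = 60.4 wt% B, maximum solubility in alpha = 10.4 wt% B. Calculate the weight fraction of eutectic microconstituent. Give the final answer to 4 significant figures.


f_primary = (C_e - C0) / (C_e - C_alpha_max)
f_primary = (60.4 - 18.1) / (60.4 - 10.4)
f_primary = 0.846
f_eutectic = 1 - 0.846 = 0.154


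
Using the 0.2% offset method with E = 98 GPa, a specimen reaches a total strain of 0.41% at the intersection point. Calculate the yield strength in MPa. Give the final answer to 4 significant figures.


Offset strain = 0.002
Elastic strain at yield = total_strain - offset = 4.1e-03 - 0.002 = 2.1e-03
sigma_y = E * elastic_strain = 98000 * 2.1e-03
sigma_y = 205.8 MPa


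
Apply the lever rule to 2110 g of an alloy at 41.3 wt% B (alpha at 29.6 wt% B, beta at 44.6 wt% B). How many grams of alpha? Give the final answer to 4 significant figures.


f_alpha = (C_beta - C0) / (C_beta - C_alpha)
f_alpha = (44.6 - 41.3) / (44.6 - 29.6) = 0.22
m_alpha = f_alpha * m_total = 0.22 * 2110 = 464.2 g


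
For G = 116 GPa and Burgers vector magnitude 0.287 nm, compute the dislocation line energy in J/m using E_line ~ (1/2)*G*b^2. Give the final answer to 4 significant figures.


E = G*b^2/2
b = 0.287 nm = 2.87e-10 m
G = 116 GPa = 1.16e+11 Pa
E = 0.5 * 1.16e+11 * (2.87e-10)^2
E = 4.777e-09 J/m


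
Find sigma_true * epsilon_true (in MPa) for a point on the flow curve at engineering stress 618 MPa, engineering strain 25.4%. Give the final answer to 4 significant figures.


sigma_true = sigma_eng * (1 + epsilon_eng)
sigma_true = 618 * (1 + 0.254) = 774.972 MPa
epsilon_true = ln(1 + epsilon_eng)
epsilon_true = ln(1 + 0.254) = 0.226338
sigma_true * epsilon_true = 774.972 * 0.226338 = 175.4 MPa


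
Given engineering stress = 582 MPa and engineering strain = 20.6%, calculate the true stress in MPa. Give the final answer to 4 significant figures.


sigma_true = sigma_eng * (1 + epsilon_eng)
sigma_true = 582 * (1 + 0.206)
sigma_true = 701.9 MPa


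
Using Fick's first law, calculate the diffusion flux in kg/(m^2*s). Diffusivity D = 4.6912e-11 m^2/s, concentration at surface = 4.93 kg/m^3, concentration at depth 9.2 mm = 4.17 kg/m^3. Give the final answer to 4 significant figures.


J = -D * (dC/dx) = D * (C1 - C2) / dx
J = 4.6912e-11 * (4.93 - 4.17) / 9.2e-03
J = 3.875e-09 kg/(m^2*s)


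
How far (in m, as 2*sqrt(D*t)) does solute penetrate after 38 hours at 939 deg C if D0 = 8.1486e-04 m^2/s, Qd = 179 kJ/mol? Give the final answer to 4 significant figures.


Step 1: D = D0 * exp(-Qd/(R*T))
T = 1212.15 K
D = 8.1486e-04 * exp(-179e3 / (8.314 * 1212.15)) = 1.57484e-11 m^2/s
Step 2: L = 2*sqrt(D*t)
t = 38 h = 136800 s
L = 2*sqrt(1.57484e-11 * 136800) = 2.936e-03 m


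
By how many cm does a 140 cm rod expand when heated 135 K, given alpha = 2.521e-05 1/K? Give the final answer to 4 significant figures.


dL = L0 * alpha * dT
dL = 140 * 2.521e-05 * 135
dL = 0.4765 cm


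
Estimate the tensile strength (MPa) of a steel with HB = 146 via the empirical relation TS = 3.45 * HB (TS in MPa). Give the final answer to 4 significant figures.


TS (MPa) = 3.45 * HB
TS = 3.45 * 146
TS = 503.7 MPa


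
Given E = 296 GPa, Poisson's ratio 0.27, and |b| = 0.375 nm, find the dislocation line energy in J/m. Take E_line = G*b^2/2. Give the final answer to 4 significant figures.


Step 1: G = E / (2*(1+nu))
G = 296 / (2*(1+0.27)) = 116.535 GPa = 1.16535e+11 Pa
Step 2: E_line = G*b^2/2
b = 0.375 nm = 3.75e-10 m
E_line = 0.5 * 1.16535e+11 * (3.75e-10)^2 = 8.194e-09 J/m


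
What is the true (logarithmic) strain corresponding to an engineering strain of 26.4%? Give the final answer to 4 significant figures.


epsilon_true = ln(1 + epsilon_eng)
epsilon_true = ln(1 + 0.264)
epsilon_true = 0.2343


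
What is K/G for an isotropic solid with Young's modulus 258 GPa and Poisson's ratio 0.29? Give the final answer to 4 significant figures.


G = E / (2*(1+nu))
G = 258 / (2*(1+0.29)) = 100 GPa
K = E / (3*(1-2*nu))
K = 258 / (3*(1-2*0.29)) = 204.762 GPa
K/G = 204.762 / 100 = 2.048


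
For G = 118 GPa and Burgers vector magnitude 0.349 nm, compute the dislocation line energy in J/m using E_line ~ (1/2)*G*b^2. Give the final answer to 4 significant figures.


E = G*b^2/2
b = 0.349 nm = 3.49e-10 m
G = 118 GPa = 1.18e+11 Pa
E = 0.5 * 1.18e+11 * (3.49e-10)^2
E = 7.186e-09 J/m


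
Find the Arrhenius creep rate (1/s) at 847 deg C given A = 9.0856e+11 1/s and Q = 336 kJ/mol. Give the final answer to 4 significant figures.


rate = A * exp(-Q / (R*T))
T = 847 + 273.15 = 1120.15 K
rate = 9.0856e+11 * exp(-336e3 / (8.314 * 1120.15))
rate = 1.948e-04 1/s


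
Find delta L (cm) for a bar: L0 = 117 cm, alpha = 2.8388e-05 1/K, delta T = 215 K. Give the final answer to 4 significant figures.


dL = L0 * alpha * dT
dL = 117 * 2.8388e-05 * 215
dL = 0.7141 cm


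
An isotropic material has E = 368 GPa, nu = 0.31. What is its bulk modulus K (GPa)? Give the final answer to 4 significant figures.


K = E / (3*(1-2*nu))
K = 368 / (3*(1-2*0.31))
K = 322.8 GPa


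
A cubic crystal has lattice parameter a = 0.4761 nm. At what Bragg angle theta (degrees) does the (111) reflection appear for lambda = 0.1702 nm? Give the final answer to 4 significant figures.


d = a / sqrt(h^2+k^2+l^2)
d = 0.4761 / sqrt(3) = 0.274876 nm
lambda = 2*d*sin(theta)  =>  sin(theta) = lambda / (2*d)
sin(theta) = 0.1702 / (2 * 0.274876) = 0.309594
theta = 18.03 deg


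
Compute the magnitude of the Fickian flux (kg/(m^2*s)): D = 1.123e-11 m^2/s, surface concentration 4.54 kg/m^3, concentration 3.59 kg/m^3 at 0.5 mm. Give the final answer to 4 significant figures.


J = -D * (dC/dx) = D * (C1 - C2) / dx
J = 1.123e-11 * (4.54 - 3.59) / 5e-04
J = 2.134e-08 kg/(m^2*s)


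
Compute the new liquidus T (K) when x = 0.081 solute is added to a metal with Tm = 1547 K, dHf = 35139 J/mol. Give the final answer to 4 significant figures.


dT = R*Tm^2*x / dHf
dT = 8.314 * 1547^2 * 0.081 / 35139
dT = 45.8655 K
T_new = 1547 - 45.8655 = 1501 K


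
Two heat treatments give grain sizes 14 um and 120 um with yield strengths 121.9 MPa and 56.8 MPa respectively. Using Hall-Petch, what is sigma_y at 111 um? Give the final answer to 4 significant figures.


sigma_y = sigma0 + k / sqrt(d)
1/sqrt(d1) = 1/sqrt(1.4e-05) = 267.261;  1/sqrt(d2) = 91.2871
k = (sigma1 - sigma2) / (1/sqrt(d1) - 1/sqrt(d2)) = (121.9 - 56.8) / (267.261 - 91.2871) = 0.369941 MPa*m^0.5
sigma0 = sigma1 - k/sqrt(d1) = 121.9 - 0.369941*267.261 = 23.0292 MPa
sigma_y(d3) = 23.0292 + 0.369941 / sqrt(1.11e-04) = 58.14 MPa


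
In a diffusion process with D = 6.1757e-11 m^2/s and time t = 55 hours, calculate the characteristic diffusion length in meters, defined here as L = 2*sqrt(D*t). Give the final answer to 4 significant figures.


t = 55 hr = 198000 s
Diffusion length = 2*sqrt(D*t)
= 2*sqrt(6.1757e-11 * 198000)
= 6.994e-03 m


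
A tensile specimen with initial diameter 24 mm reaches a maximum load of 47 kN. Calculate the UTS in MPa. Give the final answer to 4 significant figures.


A0 = pi*(d/2)^2 = pi*(24/2)^2 = 452.389 mm^2
UTS = F_max / A0 = 47*1000 / 452.389
UTS = 103.9 MPa


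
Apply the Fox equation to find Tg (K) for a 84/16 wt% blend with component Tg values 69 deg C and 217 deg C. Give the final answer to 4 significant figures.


1/Tg = w1/Tg1 + w2/Tg2 (in Kelvin)
Tg1 = 342.15 K, Tg2 = 490.15 K
1/Tg = 0.84/342.15 + 0.16/490.15
Tg = 359.5 K


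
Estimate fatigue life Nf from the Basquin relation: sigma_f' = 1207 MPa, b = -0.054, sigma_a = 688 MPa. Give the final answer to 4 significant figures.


sigma_a = sigma_f' * (2*Nf)^b
2*Nf = (sigma_a / sigma_f')^(1/b)
2*Nf = (688 / 1207)^(1/-0.054)
2*Nf = 33168
Nf = 16580 cycles


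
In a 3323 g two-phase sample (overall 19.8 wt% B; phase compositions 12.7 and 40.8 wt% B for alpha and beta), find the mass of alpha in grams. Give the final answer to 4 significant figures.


f_alpha = (C_beta - C0) / (C_beta - C_alpha)
f_alpha = (40.8 - 19.8) / (40.8 - 12.7) = 0.747331
m_alpha = f_alpha * m_total = 0.747331 * 3323 = 2483 g


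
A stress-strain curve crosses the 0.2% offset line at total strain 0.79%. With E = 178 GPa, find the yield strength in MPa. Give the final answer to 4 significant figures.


Offset strain = 0.002
Elastic strain at yield = total_strain - offset = 7.9e-03 - 0.002 = 5.9e-03
sigma_y = E * elastic_strain = 178000 * 5.9e-03
sigma_y = 1050 MPa


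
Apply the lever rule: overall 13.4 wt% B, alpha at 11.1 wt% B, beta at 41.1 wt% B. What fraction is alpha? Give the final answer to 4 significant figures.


f_alpha = (C_beta - C0) / (C_beta - C_alpha)
f_alpha = (41.1 - 13.4) / (41.1 - 11.1)
f_alpha = 0.9233


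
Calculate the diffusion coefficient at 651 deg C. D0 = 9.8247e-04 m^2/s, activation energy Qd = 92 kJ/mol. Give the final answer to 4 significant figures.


D = D0 * exp(-Qd / (R*T))
T = 924.15 K
D = 9.8247e-04 * exp(-92e3 / (8.314 * 924.15))
D = 6.196e-09 m^2/s


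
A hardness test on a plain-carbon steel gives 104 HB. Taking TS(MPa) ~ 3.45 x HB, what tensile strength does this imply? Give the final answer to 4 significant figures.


TS (MPa) = 3.45 * HB
TS = 3.45 * 104
TS = 358.8 MPa


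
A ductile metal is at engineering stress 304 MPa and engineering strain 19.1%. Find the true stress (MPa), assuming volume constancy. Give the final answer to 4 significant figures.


sigma_true = sigma_eng * (1 + epsilon_eng)
sigma_true = 304 * (1 + 0.191)
sigma_true = 362.1 MPa


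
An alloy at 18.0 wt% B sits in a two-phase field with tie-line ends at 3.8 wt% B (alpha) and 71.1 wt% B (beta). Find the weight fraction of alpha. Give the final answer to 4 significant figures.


f_alpha = (C_beta - C0) / (C_beta - C_alpha)
f_alpha = (71.1 - 18.0) / (71.1 - 3.8)
f_alpha = 0.789


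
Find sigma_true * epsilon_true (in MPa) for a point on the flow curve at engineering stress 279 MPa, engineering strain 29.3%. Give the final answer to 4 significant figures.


sigma_true = sigma_eng * (1 + epsilon_eng)
sigma_true = 279 * (1 + 0.293) = 360.747 MPa
epsilon_true = ln(1 + epsilon_eng)
epsilon_true = ln(1 + 0.293) = 0.256965
sigma_true * epsilon_true = 360.747 * 0.256965 = 92.7 MPa


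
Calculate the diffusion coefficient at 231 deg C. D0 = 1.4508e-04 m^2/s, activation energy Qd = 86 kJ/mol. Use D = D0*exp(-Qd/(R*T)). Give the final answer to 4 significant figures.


D = D0 * exp(-Qd / (R*T))
T = 504.15 K
D = 1.4508e-04 * exp(-86e3 / (8.314 * 504.15))
D = 1.782e-13 m^2/s


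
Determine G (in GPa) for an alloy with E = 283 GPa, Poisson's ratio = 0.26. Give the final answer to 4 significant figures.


G = E / (2*(1+nu))
G = 283 / (2*(1+0.26))
G = 112.3 GPa


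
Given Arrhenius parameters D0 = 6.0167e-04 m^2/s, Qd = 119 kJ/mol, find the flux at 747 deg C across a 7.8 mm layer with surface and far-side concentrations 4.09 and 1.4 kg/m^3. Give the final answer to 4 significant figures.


Step 1: D = D0 * exp(-Qd/(R*T))
T = 747 + 273.15 = 1020.15 K
D = 6.0167e-04 * exp(-119e3 / (8.314 * 1020.15)) = 4.85281e-10 m^2/s
Step 2: J = D * (C1 - C2) / dx
J = 4.85281e-10 * (4.09 - 1.4) / 7.8e-03
J = 1.674e-07 kg/(m^2*s)


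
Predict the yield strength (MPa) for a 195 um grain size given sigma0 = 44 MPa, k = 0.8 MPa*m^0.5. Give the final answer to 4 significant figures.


sigma_y = sigma0 + k / sqrt(d)
d = 195 um = 1.95e-04 m
sigma_y = 44 + 0.8 / sqrt(1.95e-04)
sigma_y = 101.3 MPa


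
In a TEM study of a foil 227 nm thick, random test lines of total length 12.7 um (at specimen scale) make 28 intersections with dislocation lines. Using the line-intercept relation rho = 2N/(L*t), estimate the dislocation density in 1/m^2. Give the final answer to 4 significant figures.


rho = 2N / (L * t)
L = 12.7 um = 1.27e-05 m, t = 227 nm = 2.27e-07 m
rho = 2 * 28 / (1.27e-05 * 2.27e-07)
rho = 1.942e+13 1/m^2


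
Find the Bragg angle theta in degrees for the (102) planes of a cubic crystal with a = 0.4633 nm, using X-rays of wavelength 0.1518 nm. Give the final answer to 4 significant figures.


d = a / sqrt(h^2+k^2+l^2)
d = 0.4633 / sqrt(5) = 0.207194 nm
lambda = 2*d*sin(theta)  =>  sin(theta) = lambda / (2*d)
sin(theta) = 0.1518 / (2 * 0.207194) = 0.366323
theta = 21.49 deg


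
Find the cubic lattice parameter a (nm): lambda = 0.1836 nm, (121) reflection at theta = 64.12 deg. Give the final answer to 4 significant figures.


d = lambda / (2*sin(theta))
d = 0.1836 / (2*sin(64.12 deg))
d = 0.102033 nm
a = d * sqrt(h^2+k^2+l^2) = 0.102033 * sqrt(6)
a = 0.2499 nm


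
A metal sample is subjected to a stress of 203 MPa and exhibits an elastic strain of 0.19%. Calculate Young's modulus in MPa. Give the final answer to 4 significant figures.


E = sigma / epsilon
epsilon = 0.19% = 1.9e-03
E = 203 / 1.9e-03
E = 106800 MPa


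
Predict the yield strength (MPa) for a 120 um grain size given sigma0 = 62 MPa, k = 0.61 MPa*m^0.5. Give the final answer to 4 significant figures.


sigma_y = sigma0 + k / sqrt(d)
d = 120 um = 1.2e-04 m
sigma_y = 62 + 0.61 / sqrt(1.2e-04)
sigma_y = 117.7 MPa


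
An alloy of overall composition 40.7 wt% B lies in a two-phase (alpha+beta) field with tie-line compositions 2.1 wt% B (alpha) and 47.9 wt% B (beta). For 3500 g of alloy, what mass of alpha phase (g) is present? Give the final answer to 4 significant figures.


f_alpha = (C_beta - C0) / (C_beta - C_alpha)
f_alpha = (47.9 - 40.7) / (47.9 - 2.1) = 0.157205
m_alpha = f_alpha * m_total = 0.157205 * 3500 = 550.2 g


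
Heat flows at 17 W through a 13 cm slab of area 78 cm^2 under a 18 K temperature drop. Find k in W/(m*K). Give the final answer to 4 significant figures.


k = Q*L / (A*dT)
L = 0.13 m, A = 7.8e-03 m^2
k = 17 * 0.13 / (7.8e-03 * 18)
k = 15.74 W/(m*K)


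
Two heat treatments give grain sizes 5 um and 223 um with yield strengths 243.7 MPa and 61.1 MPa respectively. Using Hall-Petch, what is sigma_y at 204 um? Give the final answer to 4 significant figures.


sigma_y = sigma0 + k / sqrt(d)
1/sqrt(d1) = 1/sqrt(5e-06) = 447.214;  1/sqrt(d2) = 66.965
k = (sigma1 - sigma2) / (1/sqrt(d1) - 1/sqrt(d2)) = (243.7 - 61.1) / (447.214 - 66.965) = 0.480212 MPa*m^0.5
sigma0 = sigma1 - k/sqrt(d1) = 243.7 - 0.480212*447.214 = 28.9426 MPa
sigma_y(d3) = 28.9426 + 0.480212 / sqrt(2.04e-04) = 62.56 MPa


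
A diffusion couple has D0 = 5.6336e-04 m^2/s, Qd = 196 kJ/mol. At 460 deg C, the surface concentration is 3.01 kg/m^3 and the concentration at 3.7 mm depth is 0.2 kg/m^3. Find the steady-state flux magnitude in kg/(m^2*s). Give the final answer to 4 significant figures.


Step 1: D = D0 * exp(-Qd/(R*T))
T = 460 + 273.15 = 733.15 K
D = 5.6336e-04 * exp(-196e3 / (8.314 * 733.15)) = 6.10796e-18 m^2/s
Step 2: J = D * (C1 - C2) / dx
J = 6.10796e-18 * (3.01 - 0.2) / 3.7e-03
J = 4.639e-15 kg/(m^2*s)


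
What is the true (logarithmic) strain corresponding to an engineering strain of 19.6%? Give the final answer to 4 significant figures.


epsilon_true = ln(1 + epsilon_eng)
epsilon_true = ln(1 + 0.196)
epsilon_true = 0.179


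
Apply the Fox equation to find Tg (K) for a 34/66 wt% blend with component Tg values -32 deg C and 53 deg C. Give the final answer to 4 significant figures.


1/Tg = w1/Tg1 + w2/Tg2 (in Kelvin)
Tg1 = 241.15 K, Tg2 = 326.15 K
1/Tg = 0.34/241.15 + 0.66/326.15
Tg = 291.2 K


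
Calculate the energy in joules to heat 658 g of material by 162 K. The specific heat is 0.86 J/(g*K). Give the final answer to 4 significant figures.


Q = m * cp * dT
Q = 658 * 0.86 * 162
Q = 91670 J


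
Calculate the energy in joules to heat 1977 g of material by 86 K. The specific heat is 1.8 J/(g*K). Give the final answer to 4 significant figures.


Q = m * cp * dT
Q = 1977 * 1.8 * 86
Q = 306000 J


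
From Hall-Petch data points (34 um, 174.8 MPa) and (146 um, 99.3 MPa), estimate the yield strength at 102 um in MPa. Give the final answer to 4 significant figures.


sigma_y = sigma0 + k / sqrt(d)
1/sqrt(d1) = 1/sqrt(3.4e-05) = 171.499;  1/sqrt(d2) = 82.7606
k = (sigma1 - sigma2) / (1/sqrt(d1) - 1/sqrt(d2)) = (174.8 - 99.3) / (171.499 - 82.7606) = 0.850819 MPa*m^0.5
sigma0 = sigma1 - k/sqrt(d1) = 174.8 - 0.850819*171.499 = 28.8857 MPa
sigma_y(d3) = 28.8857 + 0.850819 / sqrt(1.02e-04) = 113.1 MPa


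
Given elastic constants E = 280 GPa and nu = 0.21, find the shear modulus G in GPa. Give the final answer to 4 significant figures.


G = E / (2*(1+nu))
G = 280 / (2*(1+0.21))
G = 115.7 GPa


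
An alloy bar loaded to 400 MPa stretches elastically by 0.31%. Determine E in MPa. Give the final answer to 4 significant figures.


E = sigma / epsilon
epsilon = 0.31% = 3.1e-03
E = 400 / 3.1e-03
E = 129000 MPa


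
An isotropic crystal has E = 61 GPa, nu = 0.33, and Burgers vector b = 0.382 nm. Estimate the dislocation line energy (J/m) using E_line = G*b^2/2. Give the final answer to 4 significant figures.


Step 1: G = E / (2*(1+nu))
G = 61 / (2*(1+0.33)) = 22.9323 GPa = 2.29323e+10 Pa
Step 2: E_line = G*b^2/2
b = 0.382 nm = 3.82e-10 m
E_line = 0.5 * 2.29323e+10 * (3.82e-10)^2 = 1.673e-09 J/m


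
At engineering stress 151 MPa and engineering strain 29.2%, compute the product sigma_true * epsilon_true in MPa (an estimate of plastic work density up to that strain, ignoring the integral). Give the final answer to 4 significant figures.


sigma_true = sigma_eng * (1 + epsilon_eng)
sigma_true = 151 * (1 + 0.292) = 195.092 MPa
epsilon_true = ln(1 + epsilon_eng)
epsilon_true = ln(1 + 0.292) = 0.256191
sigma_true * epsilon_true = 195.092 * 0.256191 = 49.98 MPa


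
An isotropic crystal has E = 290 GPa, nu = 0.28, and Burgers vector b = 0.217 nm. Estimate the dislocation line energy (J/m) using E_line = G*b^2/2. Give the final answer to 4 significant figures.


Step 1: G = E / (2*(1+nu))
G = 290 / (2*(1+0.28)) = 113.281 GPa = 1.13281e+11 Pa
Step 2: E_line = G*b^2/2
b = 0.217 nm = 2.17e-10 m
E_line = 0.5 * 1.13281e+11 * (2.17e-10)^2 = 2.667e-09 J/m


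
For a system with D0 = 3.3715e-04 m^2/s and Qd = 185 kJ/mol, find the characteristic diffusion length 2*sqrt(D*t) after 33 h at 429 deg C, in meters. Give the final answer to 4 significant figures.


Step 1: D = D0 * exp(-Qd/(R*T))
T = 702.15 K
D = 3.3715e-04 * exp(-185e3 / (8.314 * 702.15)) = 5.81738e-18 m^2/s
Step 2: L = 2*sqrt(D*t)
t = 33 h = 118800 s
L = 2*sqrt(5.81738e-18 * 118800) = 1.663e-06 m


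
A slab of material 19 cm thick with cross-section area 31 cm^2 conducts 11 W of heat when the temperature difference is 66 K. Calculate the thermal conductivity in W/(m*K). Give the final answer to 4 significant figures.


k = Q*L / (A*dT)
L = 0.19 m, A = 3.1e-03 m^2
k = 11 * 0.19 / (3.1e-03 * 66)
k = 10.22 W/(m*K)


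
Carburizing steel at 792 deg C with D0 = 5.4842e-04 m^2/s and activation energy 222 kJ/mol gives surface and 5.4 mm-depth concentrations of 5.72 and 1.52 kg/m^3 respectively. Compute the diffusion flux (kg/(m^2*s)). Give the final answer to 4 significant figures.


Step 1: D = D0 * exp(-Qd/(R*T))
T = 792 + 273.15 = 1065.15 K
D = 5.4842e-04 * exp(-222e3 / (8.314 * 1065.15)) = 7.1106e-15 m^2/s
Step 2: J = D * (C1 - C2) / dx
J = 7.1106e-15 * (5.72 - 1.52) / 5.4e-03
J = 5.53e-12 kg/(m^2*s)


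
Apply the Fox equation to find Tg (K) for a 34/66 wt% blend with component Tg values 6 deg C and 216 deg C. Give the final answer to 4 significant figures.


1/Tg = w1/Tg1 + w2/Tg2 (in Kelvin)
Tg1 = 279.15 K, Tg2 = 489.15 K
1/Tg = 0.34/279.15 + 0.66/489.15
Tg = 389.5 K


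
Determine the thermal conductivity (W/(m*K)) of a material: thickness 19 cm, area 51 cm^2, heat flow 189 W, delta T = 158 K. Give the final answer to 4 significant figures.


k = Q*L / (A*dT)
L = 0.19 m, A = 5.1e-03 m^2
k = 189 * 0.19 / (5.1e-03 * 158)
k = 44.56 W/(m*K)


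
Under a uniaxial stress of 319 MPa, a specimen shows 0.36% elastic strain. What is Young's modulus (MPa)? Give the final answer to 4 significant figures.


E = sigma / epsilon
epsilon = 0.36% = 3.6e-03
E = 319 / 3.6e-03
E = 88610 MPa


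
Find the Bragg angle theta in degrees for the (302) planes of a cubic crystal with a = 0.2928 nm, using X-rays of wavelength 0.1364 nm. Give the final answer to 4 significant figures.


d = a / sqrt(h^2+k^2+l^2)
d = 0.2928 / sqrt(13) = 0.0812081 nm
lambda = 2*d*sin(theta)  =>  sin(theta) = lambda / (2*d)
sin(theta) = 0.1364 / (2 * 0.0812081) = 0.839818
theta = 57.12 deg


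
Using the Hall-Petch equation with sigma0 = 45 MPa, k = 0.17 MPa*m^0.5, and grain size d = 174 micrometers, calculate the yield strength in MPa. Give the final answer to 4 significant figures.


sigma_y = sigma0 + k / sqrt(d)
d = 174 um = 1.74e-04 m
sigma_y = 45 + 0.17 / sqrt(1.74e-04)
sigma_y = 57.89 MPa


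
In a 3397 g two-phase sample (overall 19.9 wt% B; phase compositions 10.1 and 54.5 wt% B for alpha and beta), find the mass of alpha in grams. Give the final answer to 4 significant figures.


f_alpha = (C_beta - C0) / (C_beta - C_alpha)
f_alpha = (54.5 - 19.9) / (54.5 - 10.1) = 0.779279
m_alpha = f_alpha * m_total = 0.779279 * 3397 = 2647 g


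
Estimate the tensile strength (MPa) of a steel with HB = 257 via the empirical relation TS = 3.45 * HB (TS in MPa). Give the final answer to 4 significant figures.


TS (MPa) = 3.45 * HB
TS = 3.45 * 257
TS = 886.7 MPa


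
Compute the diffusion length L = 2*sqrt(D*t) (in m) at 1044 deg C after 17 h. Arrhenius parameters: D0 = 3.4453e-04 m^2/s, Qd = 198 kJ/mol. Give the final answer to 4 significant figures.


Step 1: D = D0 * exp(-Qd/(R*T))
T = 1317.15 K
D = 3.4453e-04 * exp(-198e3 / (8.314 * 1317.15)) = 4.83943e-12 m^2/s
Step 2: L = 2*sqrt(D*t)
t = 17 h = 61200 s
L = 2*sqrt(4.83943e-12 * 61200) = 1.088e-03 m


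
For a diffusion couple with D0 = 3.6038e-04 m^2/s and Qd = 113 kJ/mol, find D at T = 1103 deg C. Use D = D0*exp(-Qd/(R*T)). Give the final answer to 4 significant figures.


D = D0 * exp(-Qd / (R*T))
T = 1376.15 K
D = 3.6038e-04 * exp(-113e3 / (8.314 * 1376.15))
D = 1.851e-08 m^2/s


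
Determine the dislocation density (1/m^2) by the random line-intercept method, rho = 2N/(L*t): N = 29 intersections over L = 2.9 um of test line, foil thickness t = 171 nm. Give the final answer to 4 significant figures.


rho = 2N / (L * t)
L = 2.9 um = 2.9e-06 m, t = 171 nm = 1.71e-07 m
rho = 2 * 29 / (2.9e-06 * 1.71e-07)
rho = 1.17e+14 1/m^2


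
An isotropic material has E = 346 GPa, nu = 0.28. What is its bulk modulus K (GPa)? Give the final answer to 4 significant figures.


K = E / (3*(1-2*nu))
K = 346 / (3*(1-2*0.28))
K = 262.1 GPa


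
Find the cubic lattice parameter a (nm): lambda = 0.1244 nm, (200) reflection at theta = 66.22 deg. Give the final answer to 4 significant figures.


d = lambda / (2*sin(theta))
d = 0.1244 / (2*sin(66.22 deg))
d = 0.0679707 nm
a = d * sqrt(h^2+k^2+l^2) = 0.0679707 * sqrt(4)
a = 0.1359 nm


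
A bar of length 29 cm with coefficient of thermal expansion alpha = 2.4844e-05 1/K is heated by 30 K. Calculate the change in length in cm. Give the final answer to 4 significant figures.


dL = L0 * alpha * dT
dL = 29 * 2.4844e-05 * 30
dL = 0.02161 cm


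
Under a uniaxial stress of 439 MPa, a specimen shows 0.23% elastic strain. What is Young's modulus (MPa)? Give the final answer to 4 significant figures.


E = sigma / epsilon
epsilon = 0.23% = 2.3e-03
E = 439 / 2.3e-03
E = 190900 MPa


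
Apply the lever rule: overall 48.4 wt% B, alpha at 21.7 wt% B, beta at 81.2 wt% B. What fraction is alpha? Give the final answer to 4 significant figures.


f_alpha = (C_beta - C0) / (C_beta - C_alpha)
f_alpha = (81.2 - 48.4) / (81.2 - 21.7)
f_alpha = 0.5513


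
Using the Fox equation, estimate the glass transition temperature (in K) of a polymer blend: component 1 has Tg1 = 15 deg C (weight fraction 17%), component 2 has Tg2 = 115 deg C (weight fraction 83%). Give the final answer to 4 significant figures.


1/Tg = w1/Tg1 + w2/Tg2 (in Kelvin)
Tg1 = 288.15 K, Tg2 = 388.15 K
1/Tg = 0.17/288.15 + 0.83/388.15
Tg = 366.5 K


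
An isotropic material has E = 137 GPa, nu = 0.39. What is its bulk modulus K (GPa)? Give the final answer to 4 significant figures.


K = E / (3*(1-2*nu))
K = 137 / (3*(1-2*0.39))
K = 207.6 GPa


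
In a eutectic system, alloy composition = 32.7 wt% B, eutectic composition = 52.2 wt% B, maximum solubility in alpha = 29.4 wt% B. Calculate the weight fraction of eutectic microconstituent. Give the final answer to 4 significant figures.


f_primary = (C_e - C0) / (C_e - C_alpha_max)
f_primary = (52.2 - 32.7) / (52.2 - 29.4)
f_primary = 0.855263
f_eutectic = 1 - 0.855263 = 0.1447


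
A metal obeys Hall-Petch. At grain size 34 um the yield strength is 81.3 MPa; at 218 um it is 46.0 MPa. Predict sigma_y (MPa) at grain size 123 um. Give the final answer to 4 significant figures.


sigma_y = sigma0 + k / sqrt(d)
1/sqrt(d1) = 1/sqrt(3.4e-05) = 171.499;  1/sqrt(d2) = 67.7285
k = (sigma1 - sigma2) / (1/sqrt(d1) - 1/sqrt(d2)) = (81.3 - 46.0) / (171.499 - 67.7285) = 0.340175 MPa*m^0.5
sigma0 = sigma1 - k/sqrt(d1) = 81.3 - 0.340175*171.499 = 22.9604 MPa
sigma_y(d3) = 22.9604 + 0.340175 / sqrt(1.23e-04) = 53.63 MPa


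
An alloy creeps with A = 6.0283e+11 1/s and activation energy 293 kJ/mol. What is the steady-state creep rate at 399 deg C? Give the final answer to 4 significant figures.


rate = A * exp(-Q / (R*T))
T = 399 + 273.15 = 672.15 K
rate = 6.0283e+11 * exp(-293e3 / (8.314 * 672.15))
rate = 1.022e-11 1/s


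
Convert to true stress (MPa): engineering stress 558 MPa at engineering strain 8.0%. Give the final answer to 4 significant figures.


sigma_true = sigma_eng * (1 + epsilon_eng)
sigma_true = 558 * (1 + 0.08)
sigma_true = 602.6 MPa


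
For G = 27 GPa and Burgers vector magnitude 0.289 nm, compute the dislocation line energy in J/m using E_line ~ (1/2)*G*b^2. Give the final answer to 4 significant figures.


E = G*b^2/2
b = 0.289 nm = 2.89e-10 m
G = 27 GPa = 2.7e+10 Pa
E = 0.5 * 2.7e+10 * (2.89e-10)^2
E = 1.128e-09 J/m


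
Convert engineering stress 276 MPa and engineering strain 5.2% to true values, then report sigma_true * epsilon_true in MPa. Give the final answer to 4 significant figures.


sigma_true = sigma_eng * (1 + epsilon_eng)
sigma_true = 276 * (1 + 0.052) = 290.352 MPa
epsilon_true = ln(1 + epsilon_eng)
epsilon_true = ln(1 + 0.052) = 0.0506931
sigma_true * epsilon_true = 290.352 * 0.0506931 = 14.72 MPa


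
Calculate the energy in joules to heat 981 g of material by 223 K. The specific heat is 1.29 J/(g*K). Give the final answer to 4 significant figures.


Q = m * cp * dT
Q = 981 * 1.29 * 223
Q = 282200 J


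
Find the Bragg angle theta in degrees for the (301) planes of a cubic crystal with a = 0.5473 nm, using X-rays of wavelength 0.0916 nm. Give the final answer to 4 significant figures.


d = a / sqrt(h^2+k^2+l^2)
d = 0.5473 / sqrt(10) = 0.173071 nm
lambda = 2*d*sin(theta)  =>  sin(theta) = lambda / (2*d)
sin(theta) = 0.0916 / (2 * 0.173071) = 0.264631
theta = 15.35 deg


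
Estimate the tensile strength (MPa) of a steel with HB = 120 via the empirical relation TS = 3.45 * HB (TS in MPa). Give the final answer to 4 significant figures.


TS (MPa) = 3.45 * HB
TS = 3.45 * 120
TS = 414 MPa


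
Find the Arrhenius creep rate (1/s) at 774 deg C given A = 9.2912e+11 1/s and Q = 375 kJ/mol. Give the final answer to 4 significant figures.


rate = A * exp(-Q / (R*T))
T = 774 + 273.15 = 1047.15 K
rate = 9.2912e+11 * exp(-375e3 / (8.314 * 1047.15))
rate = 1.826e-07 1/s


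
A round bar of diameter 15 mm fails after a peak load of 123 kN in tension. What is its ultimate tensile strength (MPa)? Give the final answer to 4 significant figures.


A0 = pi*(d/2)^2 = pi*(15/2)^2 = 176.715 mm^2
UTS = F_max / A0 = 123*1000 / 176.715
UTS = 696 MPa


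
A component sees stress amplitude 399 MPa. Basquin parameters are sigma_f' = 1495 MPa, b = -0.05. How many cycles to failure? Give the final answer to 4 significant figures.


sigma_a = sigma_f' * (2*Nf)^b
2*Nf = (sigma_a / sigma_f')^(1/b)
2*Nf = (399 / 1495)^(1/-0.05)
2*Nf = 2.97417e+11
Nf = 1.487e+11 cycles


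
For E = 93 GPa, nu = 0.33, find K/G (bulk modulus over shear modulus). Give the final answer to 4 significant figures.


G = E / (2*(1+nu))
G = 93 / (2*(1+0.33)) = 34.9624 GPa
K = E / (3*(1-2*nu))
K = 93 / (3*(1-2*0.33)) = 91.1765 GPa
K/G = 91.1765 / 34.9624 = 2.608


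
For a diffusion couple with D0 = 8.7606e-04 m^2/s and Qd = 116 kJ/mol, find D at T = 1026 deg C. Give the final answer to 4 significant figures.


D = D0 * exp(-Qd / (R*T))
T = 1299.15 K
D = 8.7606e-04 * exp(-116e3 / (8.314 * 1299.15))
D = 1.898e-08 m^2/s


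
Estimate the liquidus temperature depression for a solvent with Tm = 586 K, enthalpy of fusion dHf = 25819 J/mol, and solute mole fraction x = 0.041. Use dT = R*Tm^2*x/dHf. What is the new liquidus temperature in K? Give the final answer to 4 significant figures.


dT = R*Tm^2*x / dHf
dT = 8.314 * 586^2 * 0.041 / 25819
dT = 4.53367 K
T_new = 586 - 4.53367 = 581.5 K


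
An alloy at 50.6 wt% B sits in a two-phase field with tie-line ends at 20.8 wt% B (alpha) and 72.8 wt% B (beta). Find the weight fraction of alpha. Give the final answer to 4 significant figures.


f_alpha = (C_beta - C0) / (C_beta - C_alpha)
f_alpha = (72.8 - 50.6) / (72.8 - 20.8)
f_alpha = 0.4269


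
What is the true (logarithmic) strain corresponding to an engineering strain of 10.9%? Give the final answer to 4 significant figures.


epsilon_true = ln(1 + epsilon_eng)
epsilon_true = ln(1 + 0.109)
epsilon_true = 0.1035


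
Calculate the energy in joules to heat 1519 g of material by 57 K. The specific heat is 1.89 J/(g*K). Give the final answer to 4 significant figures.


Q = m * cp * dT
Q = 1519 * 1.89 * 57
Q = 163600 J


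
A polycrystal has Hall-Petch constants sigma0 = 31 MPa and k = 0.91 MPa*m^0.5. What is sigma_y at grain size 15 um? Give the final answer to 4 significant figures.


sigma_y = sigma0 + k / sqrt(d)
d = 15 um = 1.5e-05 m
sigma_y = 31 + 0.91 / sqrt(1.5e-05)
sigma_y = 266 MPa


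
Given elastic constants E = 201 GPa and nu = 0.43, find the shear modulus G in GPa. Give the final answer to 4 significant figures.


G = E / (2*(1+nu))
G = 201 / (2*(1+0.43))
G = 70.28 GPa


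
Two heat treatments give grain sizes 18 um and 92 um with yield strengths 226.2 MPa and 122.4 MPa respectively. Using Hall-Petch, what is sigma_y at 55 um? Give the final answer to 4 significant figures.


sigma_y = sigma0 + k / sqrt(d)
1/sqrt(d1) = 1/sqrt(1.8e-05) = 235.702;  1/sqrt(d2) = 104.257
k = (sigma1 - sigma2) / (1/sqrt(d1) - 1/sqrt(d2)) = (226.2 - 122.4) / (235.702 - 104.257) = 0.789684 MPa*m^0.5
sigma0 = sigma1 - k/sqrt(d1) = 226.2 - 0.789684*235.702 = 40.0698 MPa
sigma_y(d3) = 40.0698 + 0.789684 / sqrt(5.5e-05) = 146.6 MPa


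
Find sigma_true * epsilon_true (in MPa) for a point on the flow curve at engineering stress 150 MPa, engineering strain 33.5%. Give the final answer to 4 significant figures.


sigma_true = sigma_eng * (1 + epsilon_eng)
sigma_true = 150 * (1 + 0.335) = 200.25 MPa
epsilon_true = ln(1 + epsilon_eng)
epsilon_true = ln(1 + 0.335) = 0.288931
sigma_true * epsilon_true = 200.25 * 0.288931 = 57.86 MPa


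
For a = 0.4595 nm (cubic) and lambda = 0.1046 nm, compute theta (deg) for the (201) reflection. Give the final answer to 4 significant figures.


d = a / sqrt(h^2+k^2+l^2)
d = 0.4595 / sqrt(5) = 0.205495 nm
lambda = 2*d*sin(theta)  =>  sin(theta) = lambda / (2*d)
sin(theta) = 0.1046 / (2 * 0.205495) = 0.254508
theta = 14.74 deg


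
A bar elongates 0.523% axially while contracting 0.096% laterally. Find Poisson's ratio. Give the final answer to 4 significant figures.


nu = -epsilon_lat / epsilon_axial
Lateral strain is contraction (negative), so using magnitudes:
nu = 0.096 / 0.523
nu = 0.1836


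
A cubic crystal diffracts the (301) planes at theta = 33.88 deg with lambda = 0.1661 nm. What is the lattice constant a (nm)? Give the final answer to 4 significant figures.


d = lambda / (2*sin(theta))
d = 0.1661 / (2*sin(33.88 deg))
d = 0.148981 nm
a = d * sqrt(h^2+k^2+l^2) = 0.148981 * sqrt(10)
a = 0.4711 nm


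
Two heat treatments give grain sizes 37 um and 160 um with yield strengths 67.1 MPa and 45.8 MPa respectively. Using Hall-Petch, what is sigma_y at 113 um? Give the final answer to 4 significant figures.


sigma_y = sigma0 + k / sqrt(d)
1/sqrt(d1) = 1/sqrt(3.7e-05) = 164.399;  1/sqrt(d2) = 79.0569
k = (sigma1 - sigma2) / (1/sqrt(d1) - 1/sqrt(d2)) = (67.1 - 45.8) / (164.399 - 79.0569) = 0.249584 MPa*m^0.5
sigma0 = sigma1 - k/sqrt(d1) = 67.1 - 0.249584*164.399 = 26.0687 MPa
sigma_y(d3) = 26.0687 + 0.249584 / sqrt(1.13e-04) = 49.55 MPa


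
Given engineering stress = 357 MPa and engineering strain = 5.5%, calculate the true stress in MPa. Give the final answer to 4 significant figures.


sigma_true = sigma_eng * (1 + epsilon_eng)
sigma_true = 357 * (1 + 0.055)
sigma_true = 376.6 MPa


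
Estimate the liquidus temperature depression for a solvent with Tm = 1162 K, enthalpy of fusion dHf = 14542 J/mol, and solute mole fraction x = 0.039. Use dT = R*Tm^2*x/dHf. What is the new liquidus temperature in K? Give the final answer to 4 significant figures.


dT = R*Tm^2*x / dHf
dT = 8.314 * 1162^2 * 0.039 / 14542
dT = 30.1067 K
T_new = 1162 - 30.1067 = 1132 K


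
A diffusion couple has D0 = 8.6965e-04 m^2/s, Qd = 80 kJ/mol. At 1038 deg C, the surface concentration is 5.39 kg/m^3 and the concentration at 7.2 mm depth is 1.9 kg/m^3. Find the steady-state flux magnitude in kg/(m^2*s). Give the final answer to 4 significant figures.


Step 1: D = D0 * exp(-Qd/(R*T))
T = 1038 + 273.15 = 1311.15 K
D = 8.6965e-04 * exp(-80e3 / (8.314 * 1311.15)) = 5.651e-07 m^2/s
Step 2: J = D * (C1 - C2) / dx
J = 5.651e-07 * (5.39 - 1.9) / 7.2e-03
J = 2.739e-04 kg/(m^2*s)
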